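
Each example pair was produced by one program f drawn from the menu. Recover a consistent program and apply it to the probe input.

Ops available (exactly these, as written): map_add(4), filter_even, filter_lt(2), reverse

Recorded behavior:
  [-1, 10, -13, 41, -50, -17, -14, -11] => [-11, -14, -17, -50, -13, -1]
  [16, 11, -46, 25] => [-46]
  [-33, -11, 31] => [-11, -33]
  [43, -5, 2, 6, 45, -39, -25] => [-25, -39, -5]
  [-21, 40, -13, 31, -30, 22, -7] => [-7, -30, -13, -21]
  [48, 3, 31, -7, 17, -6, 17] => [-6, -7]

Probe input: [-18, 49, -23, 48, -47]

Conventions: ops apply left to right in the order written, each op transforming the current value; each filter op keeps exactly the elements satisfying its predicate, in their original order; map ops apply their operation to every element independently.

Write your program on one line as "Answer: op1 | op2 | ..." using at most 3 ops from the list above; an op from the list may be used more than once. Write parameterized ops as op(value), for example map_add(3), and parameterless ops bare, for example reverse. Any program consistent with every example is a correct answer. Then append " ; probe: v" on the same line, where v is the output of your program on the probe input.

filter_lt(2) | reverse ; probe: [-47, -23, -18]

Check, running the answer program on each example:
  [-1, 10, -13, 41, -50, -17, -14, -11] -> [-1, -13, -50, -17, -14, -11] -> [-11, -14, -17, -50, -13, -1]
  [16, 11, -46, 25] -> [-46] -> [-46]
  [-33, -11, 31] -> [-33, -11] -> [-11, -33]
  [43, -5, 2, 6, 45, -39, -25] -> [-5, -39, -25] -> [-25, -39, -5]
  [-21, 40, -13, 31, -30, 22, -7] -> [-21, -13, -30, -7] -> [-7, -30, -13, -21]
  [48, 3, 31, -7, 17, -6, 17] -> [-7, -6] -> [-6, -7]
  probe: [-18, 49, -23, 48, -47] -> [-18, -23, -47] -> [-47, -23, -18]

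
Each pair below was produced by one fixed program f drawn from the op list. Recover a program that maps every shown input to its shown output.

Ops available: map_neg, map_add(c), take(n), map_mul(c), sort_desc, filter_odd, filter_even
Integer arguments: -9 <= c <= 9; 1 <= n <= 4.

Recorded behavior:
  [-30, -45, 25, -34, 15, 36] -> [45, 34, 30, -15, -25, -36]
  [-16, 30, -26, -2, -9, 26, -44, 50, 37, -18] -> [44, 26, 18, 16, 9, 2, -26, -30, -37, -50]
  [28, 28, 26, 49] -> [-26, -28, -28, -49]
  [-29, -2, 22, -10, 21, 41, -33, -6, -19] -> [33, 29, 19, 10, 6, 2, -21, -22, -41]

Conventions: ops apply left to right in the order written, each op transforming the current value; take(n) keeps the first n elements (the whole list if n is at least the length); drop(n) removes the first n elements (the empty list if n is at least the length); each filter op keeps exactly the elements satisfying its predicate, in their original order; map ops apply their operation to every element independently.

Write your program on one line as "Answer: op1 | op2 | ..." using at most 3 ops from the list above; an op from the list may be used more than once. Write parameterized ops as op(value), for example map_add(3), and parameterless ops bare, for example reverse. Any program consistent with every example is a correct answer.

map_neg | sort_desc

Check, running the answer program on each example:
  [-30, -45, 25, -34, 15, 36] -> [30, 45, -25, 34, -15, -36] -> [45, 34, 30, -15, -25, -36]
  [-16, 30, -26, -2, -9, 26, -44, 50, 37, -18] -> [16, -30, 26, 2, 9, -26, 44, -50, -37, 18] -> [44, 26, 18, 16, 9, 2, -26, -30, -37, -50]
  [28, 28, 26, 49] -> [-28, -28, -26, -49] -> [-26, -28, -28, -49]
  [-29, -2, 22, -10, 21, 41, -33, -6, -19] -> [29, 2, -22, 10, -21, -41, 33, 6, 19] -> [33, 29, 19, 10, 6, 2, -21, -22, -41]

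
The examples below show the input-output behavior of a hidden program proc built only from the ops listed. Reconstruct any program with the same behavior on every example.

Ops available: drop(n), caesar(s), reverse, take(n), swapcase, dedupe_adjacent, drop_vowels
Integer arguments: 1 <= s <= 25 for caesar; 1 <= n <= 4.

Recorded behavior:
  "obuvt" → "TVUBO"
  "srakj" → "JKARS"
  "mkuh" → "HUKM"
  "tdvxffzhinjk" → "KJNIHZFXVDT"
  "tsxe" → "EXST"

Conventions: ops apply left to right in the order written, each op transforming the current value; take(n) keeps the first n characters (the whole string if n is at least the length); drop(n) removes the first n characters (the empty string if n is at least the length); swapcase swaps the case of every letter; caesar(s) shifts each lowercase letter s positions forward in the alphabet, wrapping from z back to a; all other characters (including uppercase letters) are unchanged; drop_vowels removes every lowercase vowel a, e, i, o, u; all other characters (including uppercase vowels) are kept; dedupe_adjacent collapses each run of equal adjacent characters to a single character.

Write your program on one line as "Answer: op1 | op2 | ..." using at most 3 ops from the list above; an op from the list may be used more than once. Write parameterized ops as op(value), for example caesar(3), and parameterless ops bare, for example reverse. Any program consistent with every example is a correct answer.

swapcase | dedupe_adjacent | reverse

Check, running the answer program on each example:
  "obuvt" -> "OBUVT" -> "OBUVT" -> "TVUBO"
  "srakj" -> "SRAKJ" -> "SRAKJ" -> "JKARS"
  "mkuh" -> "MKUH" -> "MKUH" -> "HUKM"
  "tdvxffzhinjk" -> "TDVXFFZHINJK" -> "TDVXFZHINJK" -> "KJNIHZFXVDT"
  "tsxe" -> "TSXE" -> "TSXE" -> "EXST"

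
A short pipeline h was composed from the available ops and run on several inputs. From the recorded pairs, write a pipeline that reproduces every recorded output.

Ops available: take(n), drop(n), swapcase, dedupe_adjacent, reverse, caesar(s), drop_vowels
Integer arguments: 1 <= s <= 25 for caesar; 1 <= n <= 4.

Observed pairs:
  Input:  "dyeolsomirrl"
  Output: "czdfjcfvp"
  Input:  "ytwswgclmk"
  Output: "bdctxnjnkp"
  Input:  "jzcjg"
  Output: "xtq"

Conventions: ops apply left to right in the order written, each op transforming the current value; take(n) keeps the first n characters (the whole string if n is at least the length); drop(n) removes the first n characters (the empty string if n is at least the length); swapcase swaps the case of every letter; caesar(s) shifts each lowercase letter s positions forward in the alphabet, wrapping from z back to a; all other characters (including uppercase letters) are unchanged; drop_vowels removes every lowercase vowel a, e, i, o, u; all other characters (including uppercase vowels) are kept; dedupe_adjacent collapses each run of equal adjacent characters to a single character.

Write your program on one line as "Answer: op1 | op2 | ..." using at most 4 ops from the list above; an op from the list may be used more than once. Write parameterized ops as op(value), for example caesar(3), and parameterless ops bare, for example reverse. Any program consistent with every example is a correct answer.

dedupe_adjacent | caesar(17) | drop_vowels | reverse

Check, running the answer program on each example:
  "dyeolsomirrl" -> "dyeolsomirl" -> "upvfcjfdzic" -> "pvfcjfdzc" -> "czdfjcfvp"
  "ytwswgclmk" -> "ytwswgclmk" -> "pknjnxtcdb" -> "pknjnxtcdb" -> "bdctxnjnkp"
  "jzcjg" -> "jzcjg" -> "aqtax" -> "qtx" -> "xtq"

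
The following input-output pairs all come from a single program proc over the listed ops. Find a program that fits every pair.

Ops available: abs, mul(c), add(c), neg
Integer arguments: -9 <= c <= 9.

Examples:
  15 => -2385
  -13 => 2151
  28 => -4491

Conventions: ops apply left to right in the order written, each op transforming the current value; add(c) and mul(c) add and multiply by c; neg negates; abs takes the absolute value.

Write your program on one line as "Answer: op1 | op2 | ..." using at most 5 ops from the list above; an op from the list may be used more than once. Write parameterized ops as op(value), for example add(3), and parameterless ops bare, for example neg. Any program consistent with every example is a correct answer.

mul(-9) | mul(2) | mul(-1) | add(-5) | mul(-9)

Check, running the answer program on each example:
  15 -> -135 -> -270 -> 270 -> 265 -> -2385
  -13 -> 117 -> 234 -> -234 -> -239 -> 2151
  28 -> -252 -> -504 -> 504 -> 499 -> -4491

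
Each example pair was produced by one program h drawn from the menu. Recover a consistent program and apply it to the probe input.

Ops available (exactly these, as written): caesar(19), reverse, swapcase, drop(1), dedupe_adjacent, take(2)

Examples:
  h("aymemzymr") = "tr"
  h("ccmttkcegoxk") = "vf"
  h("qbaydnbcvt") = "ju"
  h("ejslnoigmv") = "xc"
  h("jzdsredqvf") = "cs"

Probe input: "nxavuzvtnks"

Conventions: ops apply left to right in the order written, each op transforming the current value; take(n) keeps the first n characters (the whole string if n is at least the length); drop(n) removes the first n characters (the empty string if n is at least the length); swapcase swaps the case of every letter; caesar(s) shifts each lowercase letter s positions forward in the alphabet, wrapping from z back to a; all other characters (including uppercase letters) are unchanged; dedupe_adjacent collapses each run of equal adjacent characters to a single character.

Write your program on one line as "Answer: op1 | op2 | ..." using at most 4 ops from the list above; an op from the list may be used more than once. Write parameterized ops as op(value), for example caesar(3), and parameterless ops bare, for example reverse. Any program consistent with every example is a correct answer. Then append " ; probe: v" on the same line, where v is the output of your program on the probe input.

caesar(19) | dedupe_adjacent | take(2) ; probe: "gq"

Check, running the answer program on each example:
  "aymemzymr" -> "trfxfsrfk" -> "trfxfsrfk" -> "tr"
  "ccmttkcegoxk" -> "vvfmmdvxzhqd" -> "vfmdvxzhqd" -> "vf"
  "qbaydnbcvt" -> "jutrwguvom" -> "jutrwguvom" -> "ju"
  "ejslnoigmv" -> "xcleghbzfo" -> "xcleghbzfo" -> "xc"
  "jzdsredqvf" -> "cswlkxwjoy" -> "cswlkxwjoy" -> "cs"
  probe: "nxavuzvtnks" -> "gqtonsomgdl" -> "gqtonsomgdl" -> "gq"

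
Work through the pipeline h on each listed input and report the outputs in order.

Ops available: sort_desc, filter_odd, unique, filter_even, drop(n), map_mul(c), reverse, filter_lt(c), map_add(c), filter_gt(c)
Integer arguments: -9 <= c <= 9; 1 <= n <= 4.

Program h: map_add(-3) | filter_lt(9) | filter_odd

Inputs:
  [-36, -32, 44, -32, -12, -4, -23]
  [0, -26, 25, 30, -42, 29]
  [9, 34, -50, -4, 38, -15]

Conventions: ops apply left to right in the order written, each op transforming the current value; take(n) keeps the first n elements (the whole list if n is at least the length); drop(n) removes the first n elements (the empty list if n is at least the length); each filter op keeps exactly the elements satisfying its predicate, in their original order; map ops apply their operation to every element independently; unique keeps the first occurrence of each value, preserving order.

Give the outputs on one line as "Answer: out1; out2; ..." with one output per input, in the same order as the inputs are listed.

[-39, -35, -35, -15, -7]; [-3, -29, -45]; [-53, -7]

Execution, op by op:
  [-36, -32, 44, -32, -12, -4, -23] -> [-39, -35, 41, -35, -15, -7, -26] -> [-39, -35, -35, -15, -7, -26] -> [-39, -35, -35, -15, -7]
  [0, -26, 25, 30, -42, 29] -> [-3, -29, 22, 27, -45, 26] -> [-3, -29, -45] -> [-3, -29, -45]
  [9, 34, -50, -4, 38, -15] -> [6, 31, -53, -7, 35, -18] -> [6, -53, -7, -18] -> [-53, -7]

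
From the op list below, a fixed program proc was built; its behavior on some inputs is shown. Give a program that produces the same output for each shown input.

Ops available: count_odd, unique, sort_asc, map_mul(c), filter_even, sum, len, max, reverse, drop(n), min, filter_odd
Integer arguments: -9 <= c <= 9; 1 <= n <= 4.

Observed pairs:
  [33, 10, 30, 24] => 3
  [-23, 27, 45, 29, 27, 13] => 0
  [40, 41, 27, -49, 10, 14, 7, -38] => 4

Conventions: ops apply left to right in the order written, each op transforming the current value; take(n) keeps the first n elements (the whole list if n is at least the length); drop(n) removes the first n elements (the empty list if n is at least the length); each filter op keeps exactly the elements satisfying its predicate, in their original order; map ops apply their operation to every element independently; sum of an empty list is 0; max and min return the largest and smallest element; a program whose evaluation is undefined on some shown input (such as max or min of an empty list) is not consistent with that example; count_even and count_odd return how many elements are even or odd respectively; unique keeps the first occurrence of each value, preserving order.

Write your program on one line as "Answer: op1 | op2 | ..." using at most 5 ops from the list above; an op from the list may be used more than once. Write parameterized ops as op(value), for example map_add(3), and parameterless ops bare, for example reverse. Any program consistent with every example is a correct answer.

filter_even | reverse | map_mul(8) | len

Check, running the answer program on each example:
  [33, 10, 30, 24] -> [10, 30, 24] -> [24, 30, 10] -> [192, 240, 80] -> 3
  [-23, 27, 45, 29, 27, 13] -> [] -> [] -> [] -> 0
  [40, 41, 27, -49, 10, 14, 7, -38] -> [40, 10, 14, -38] -> [-38, 14, 10, 40] -> [-304, 112, 80, 320] -> 4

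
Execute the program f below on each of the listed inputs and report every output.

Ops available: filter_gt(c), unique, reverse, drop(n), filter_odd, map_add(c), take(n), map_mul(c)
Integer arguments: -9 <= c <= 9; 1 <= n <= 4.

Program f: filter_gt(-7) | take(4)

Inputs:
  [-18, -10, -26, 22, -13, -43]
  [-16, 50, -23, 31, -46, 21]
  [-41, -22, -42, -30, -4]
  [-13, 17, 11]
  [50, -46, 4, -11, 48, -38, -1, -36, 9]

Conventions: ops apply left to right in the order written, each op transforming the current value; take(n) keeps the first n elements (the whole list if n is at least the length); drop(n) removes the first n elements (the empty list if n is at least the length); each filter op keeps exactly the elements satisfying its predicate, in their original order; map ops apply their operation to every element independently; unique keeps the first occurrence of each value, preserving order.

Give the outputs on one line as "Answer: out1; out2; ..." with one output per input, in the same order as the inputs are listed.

[22]; [50, 31, 21]; [-4]; [17, 11]; [50, 4, 48, -1]

Execution, op by op:
  [-18, -10, -26, 22, -13, -43] -> [22] -> [22]
  [-16, 50, -23, 31, -46, 21] -> [50, 31, 21] -> [50, 31, 21]
  [-41, -22, -42, -30, -4] -> [-4] -> [-4]
  [-13, 17, 11] -> [17, 11] -> [17, 11]
  [50, -46, 4, -11, 48, -38, -1, -36, 9] -> [50, 4, 48, -1, 9] -> [50, 4, 48, -1]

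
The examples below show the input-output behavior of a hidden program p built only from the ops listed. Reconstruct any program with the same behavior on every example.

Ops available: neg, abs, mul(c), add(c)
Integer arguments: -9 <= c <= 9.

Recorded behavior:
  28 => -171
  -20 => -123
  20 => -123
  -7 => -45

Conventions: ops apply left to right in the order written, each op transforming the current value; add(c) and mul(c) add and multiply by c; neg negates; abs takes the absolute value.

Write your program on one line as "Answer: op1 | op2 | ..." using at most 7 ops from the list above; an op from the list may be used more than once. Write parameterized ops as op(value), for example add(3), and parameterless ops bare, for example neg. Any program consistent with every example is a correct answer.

neg | mul(-6) | mul(-1) | abs | neg | add(-3)

Check, running the answer program on each example:
  28 -> -28 -> 168 -> -168 -> 168 -> -168 -> -171
  -20 -> 20 -> -120 -> 120 -> 120 -> -120 -> -123
  20 -> -20 -> 120 -> -120 -> 120 -> -120 -> -123
  -7 -> 7 -> -42 -> 42 -> 42 -> -42 -> -45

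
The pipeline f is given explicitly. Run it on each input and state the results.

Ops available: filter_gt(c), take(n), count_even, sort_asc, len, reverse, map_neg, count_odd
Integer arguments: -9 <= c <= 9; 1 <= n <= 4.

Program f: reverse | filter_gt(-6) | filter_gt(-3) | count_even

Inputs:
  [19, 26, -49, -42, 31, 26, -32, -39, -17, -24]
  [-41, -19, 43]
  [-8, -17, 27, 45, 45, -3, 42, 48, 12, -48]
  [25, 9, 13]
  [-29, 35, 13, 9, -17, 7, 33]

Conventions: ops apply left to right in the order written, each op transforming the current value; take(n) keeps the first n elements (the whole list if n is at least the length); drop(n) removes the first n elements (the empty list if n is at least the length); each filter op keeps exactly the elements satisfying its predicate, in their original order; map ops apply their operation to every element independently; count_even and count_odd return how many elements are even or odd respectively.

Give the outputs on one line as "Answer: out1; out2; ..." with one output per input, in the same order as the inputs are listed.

Execution, op by op:
  [19, 26, -49, -42, 31, 26, -32, -39, -17, -24] -> [-24, -17, -39, -32, 26, 31, -42, -49, 26, 19] -> [26, 31, 26, 19] -> [26, 31, 26, 19] -> 2
  [-41, -19, 43] -> [43, -19, -41] -> [43] -> [43] -> 0
  [-8, -17, 27, 45, 45, -3, 42, 48, 12, -48] -> [-48, 12, 48, 42, -3, 45, 45, 27, -17, -8] -> [12, 48, 42, -3, 45, 45, 27] -> [12, 48, 42, 45, 45, 27] -> 3
  [25, 9, 13] -> [13, 9, 25] -> [13, 9, 25] -> [13, 9, 25] -> 0
  [-29, 35, 13, 9, -17, 7, 33] -> [33, 7, -17, 9, 13, 35, -29] -> [33, 7, 9, 13, 35] -> [33, 7, 9, 13, 35] -> 0

2; 0; 3; 0; 0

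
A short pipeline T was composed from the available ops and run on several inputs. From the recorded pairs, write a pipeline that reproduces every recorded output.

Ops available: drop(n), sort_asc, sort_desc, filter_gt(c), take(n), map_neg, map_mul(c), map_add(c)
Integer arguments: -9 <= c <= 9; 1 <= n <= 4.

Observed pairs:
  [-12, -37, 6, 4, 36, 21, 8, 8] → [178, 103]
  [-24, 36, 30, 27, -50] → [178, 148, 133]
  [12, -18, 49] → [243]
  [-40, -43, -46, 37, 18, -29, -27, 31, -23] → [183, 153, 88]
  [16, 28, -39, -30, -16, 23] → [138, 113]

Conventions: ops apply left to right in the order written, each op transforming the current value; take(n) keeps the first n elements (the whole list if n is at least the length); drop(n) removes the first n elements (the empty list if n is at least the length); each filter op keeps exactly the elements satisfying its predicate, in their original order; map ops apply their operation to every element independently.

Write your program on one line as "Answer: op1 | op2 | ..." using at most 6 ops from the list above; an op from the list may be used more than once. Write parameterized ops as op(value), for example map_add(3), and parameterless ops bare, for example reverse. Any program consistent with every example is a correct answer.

drop(1) | sort_desc | filter_gt(8) | map_mul(5) | map_add(-2)

Check, running the answer program on each example:
  [-12, -37, 6, 4, 36, 21, 8, 8] -> [-37, 6, 4, 36, 21, 8, 8] -> [36, 21, 8, 8, 6, 4, -37] -> [36, 21] -> [180, 105] -> [178, 103]
  [-24, 36, 30, 27, -50] -> [36, 30, 27, -50] -> [36, 30, 27, -50] -> [36, 30, 27] -> [180, 150, 135] -> [178, 148, 133]
  [12, -18, 49] -> [-18, 49] -> [49, -18] -> [49] -> [245] -> [243]
  [-40, -43, -46, 37, 18, -29, -27, 31, -23] -> [-43, -46, 37, 18, -29, -27, 31, -23] -> [37, 31, 18, -23, -27, -29, -43, -46] -> [37, 31, 18] -> [185, 155, 90] -> [183, 153, 88]
  [16, 28, -39, -30, -16, 23] -> [28, -39, -30, -16, 23] -> [28, 23, -16, -30, -39] -> [28, 23] -> [140, 115] -> [138, 113]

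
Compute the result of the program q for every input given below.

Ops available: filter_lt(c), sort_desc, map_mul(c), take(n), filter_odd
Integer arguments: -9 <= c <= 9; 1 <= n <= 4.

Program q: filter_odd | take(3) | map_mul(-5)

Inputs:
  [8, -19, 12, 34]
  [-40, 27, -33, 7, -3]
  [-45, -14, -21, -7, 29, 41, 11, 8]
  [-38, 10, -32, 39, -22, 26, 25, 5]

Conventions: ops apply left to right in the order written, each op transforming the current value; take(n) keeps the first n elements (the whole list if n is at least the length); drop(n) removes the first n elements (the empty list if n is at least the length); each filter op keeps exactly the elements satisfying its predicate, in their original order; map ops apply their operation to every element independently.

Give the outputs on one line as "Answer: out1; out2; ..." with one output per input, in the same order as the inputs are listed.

Execution, op by op:
  [8, -19, 12, 34] -> [-19] -> [-19] -> [95]
  [-40, 27, -33, 7, -3] -> [27, -33, 7, -3] -> [27, -33, 7] -> [-135, 165, -35]
  [-45, -14, -21, -7, 29, 41, 11, 8] -> [-45, -21, -7, 29, 41, 11] -> [-45, -21, -7] -> [225, 105, 35]
  [-38, 10, -32, 39, -22, 26, 25, 5] -> [39, 25, 5] -> [39, 25, 5] -> [-195, -125, -25]

[95]; [-135, 165, -35]; [225, 105, 35]; [-195, -125, -25]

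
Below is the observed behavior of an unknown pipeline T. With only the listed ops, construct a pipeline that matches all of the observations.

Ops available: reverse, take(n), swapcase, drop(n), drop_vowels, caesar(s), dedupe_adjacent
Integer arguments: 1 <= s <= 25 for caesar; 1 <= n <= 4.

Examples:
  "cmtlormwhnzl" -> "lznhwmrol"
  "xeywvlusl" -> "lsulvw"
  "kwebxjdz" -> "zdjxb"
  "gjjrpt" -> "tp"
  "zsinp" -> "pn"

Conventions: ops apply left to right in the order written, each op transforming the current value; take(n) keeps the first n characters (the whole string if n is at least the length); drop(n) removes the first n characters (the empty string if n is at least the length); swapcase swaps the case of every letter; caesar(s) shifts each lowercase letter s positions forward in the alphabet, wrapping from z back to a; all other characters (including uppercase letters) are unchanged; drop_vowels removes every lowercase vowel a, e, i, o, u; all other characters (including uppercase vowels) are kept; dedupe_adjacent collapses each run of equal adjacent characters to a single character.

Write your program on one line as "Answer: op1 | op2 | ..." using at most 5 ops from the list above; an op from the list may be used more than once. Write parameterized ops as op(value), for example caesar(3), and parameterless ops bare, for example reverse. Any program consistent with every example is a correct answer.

dedupe_adjacent | swapcase | drop(3) | reverse | swapcase

Check, running the answer program on each example:
  "cmtlormwhnzl" -> "cmtlormwhnzl" -> "CMTLORMWHNZL" -> "LORMWHNZL" -> "LZNHWMROL" -> "lznhwmrol"
  "xeywvlusl" -> "xeywvlusl" -> "XEYWVLUSL" -> "WVLUSL" -> "LSULVW" -> "lsulvw"
  "kwebxjdz" -> "kwebxjdz" -> "KWEBXJDZ" -> "BXJDZ" -> "ZDJXB" -> "zdjxb"
  "gjjrpt" -> "gjrpt" -> "GJRPT" -> "PT" -> "TP" -> "tp"
  "zsinp" -> "zsinp" -> "ZSINP" -> "NP" -> "PN" -> "pn"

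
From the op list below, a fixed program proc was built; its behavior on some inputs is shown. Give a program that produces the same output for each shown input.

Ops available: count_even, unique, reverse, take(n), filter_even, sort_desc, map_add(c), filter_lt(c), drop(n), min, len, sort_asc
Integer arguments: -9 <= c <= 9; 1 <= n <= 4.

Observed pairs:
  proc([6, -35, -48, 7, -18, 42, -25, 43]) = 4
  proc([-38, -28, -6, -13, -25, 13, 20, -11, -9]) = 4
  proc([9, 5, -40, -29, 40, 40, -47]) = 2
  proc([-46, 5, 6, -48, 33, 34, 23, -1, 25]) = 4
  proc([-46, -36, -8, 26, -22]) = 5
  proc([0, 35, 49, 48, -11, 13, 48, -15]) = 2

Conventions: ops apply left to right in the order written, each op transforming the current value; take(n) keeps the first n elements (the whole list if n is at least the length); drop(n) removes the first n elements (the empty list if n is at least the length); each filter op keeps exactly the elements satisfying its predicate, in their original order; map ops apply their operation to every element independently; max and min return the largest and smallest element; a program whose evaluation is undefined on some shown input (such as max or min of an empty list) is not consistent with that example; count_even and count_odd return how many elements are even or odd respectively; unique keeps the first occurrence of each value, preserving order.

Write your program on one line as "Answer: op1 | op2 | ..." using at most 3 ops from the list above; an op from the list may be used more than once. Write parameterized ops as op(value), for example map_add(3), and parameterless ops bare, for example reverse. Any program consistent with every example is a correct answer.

unique | count_even

Check, running the answer program on each example:
  [6, -35, -48, 7, -18, 42, -25, 43] -> [6, -35, -48, 7, -18, 42, -25, 43] -> 4
  [-38, -28, -6, -13, -25, 13, 20, -11, -9] -> [-38, -28, -6, -13, -25, 13, 20, -11, -9] -> 4
  [9, 5, -40, -29, 40, 40, -47] -> [9, 5, -40, -29, 40, -47] -> 2
  [-46, 5, 6, -48, 33, 34, 23, -1, 25] -> [-46, 5, 6, -48, 33, 34, 23, -1, 25] -> 4
  [-46, -36, -8, 26, -22] -> [-46, -36, -8, 26, -22] -> 5
  [0, 35, 49, 48, -11, 13, 48, -15] -> [0, 35, 49, 48, -11, 13, -15] -> 2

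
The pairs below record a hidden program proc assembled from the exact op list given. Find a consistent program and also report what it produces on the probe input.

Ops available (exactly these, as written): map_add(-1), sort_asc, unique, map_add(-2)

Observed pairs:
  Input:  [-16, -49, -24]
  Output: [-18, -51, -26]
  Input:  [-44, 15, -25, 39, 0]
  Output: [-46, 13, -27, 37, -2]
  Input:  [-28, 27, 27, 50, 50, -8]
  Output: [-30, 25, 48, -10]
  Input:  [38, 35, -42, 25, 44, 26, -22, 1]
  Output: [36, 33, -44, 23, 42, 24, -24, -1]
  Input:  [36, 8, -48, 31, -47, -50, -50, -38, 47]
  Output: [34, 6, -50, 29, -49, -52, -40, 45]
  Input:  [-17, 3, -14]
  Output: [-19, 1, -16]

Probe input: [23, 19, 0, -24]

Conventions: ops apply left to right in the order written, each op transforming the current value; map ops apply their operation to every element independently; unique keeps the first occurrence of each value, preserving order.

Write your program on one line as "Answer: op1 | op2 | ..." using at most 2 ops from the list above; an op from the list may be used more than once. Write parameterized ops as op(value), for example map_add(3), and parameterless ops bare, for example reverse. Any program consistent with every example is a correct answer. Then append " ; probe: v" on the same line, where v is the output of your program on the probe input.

map_add(-2) | unique ; probe: [21, 17, -2, -26]

Check, running the answer program on each example:
  [-16, -49, -24] -> [-18, -51, -26] -> [-18, -51, -26]
  [-44, 15, -25, 39, 0] -> [-46, 13, -27, 37, -2] -> [-46, 13, -27, 37, -2]
  [-28, 27, 27, 50, 50, -8] -> [-30, 25, 25, 48, 48, -10] -> [-30, 25, 48, -10]
  [38, 35, -42, 25, 44, 26, -22, 1] -> [36, 33, -44, 23, 42, 24, -24, -1] -> [36, 33, -44, 23, 42, 24, -24, -1]
  [36, 8, -48, 31, -47, -50, -50, -38, 47] -> [34, 6, -50, 29, -49, -52, -52, -40, 45] -> [34, 6, -50, 29, -49, -52, -40, 45]
  [-17, 3, -14] -> [-19, 1, -16] -> [-19, 1, -16]
  probe: [23, 19, 0, -24] -> [21, 17, -2, -26] -> [21, 17, -2, -26]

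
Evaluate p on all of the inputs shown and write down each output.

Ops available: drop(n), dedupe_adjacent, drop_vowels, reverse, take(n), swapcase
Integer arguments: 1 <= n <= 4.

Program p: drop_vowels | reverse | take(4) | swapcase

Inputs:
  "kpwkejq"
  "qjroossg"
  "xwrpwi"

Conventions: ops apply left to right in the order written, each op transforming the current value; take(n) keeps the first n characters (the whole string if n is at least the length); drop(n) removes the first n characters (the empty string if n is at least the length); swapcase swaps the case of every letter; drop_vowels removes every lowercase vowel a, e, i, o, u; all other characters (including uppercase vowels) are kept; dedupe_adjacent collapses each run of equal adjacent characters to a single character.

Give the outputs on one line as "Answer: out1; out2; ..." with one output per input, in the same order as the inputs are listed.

Execution, op by op:
  "kpwkejq" -> "kpwkjq" -> "qjkwpk" -> "qjkw" -> "QJKW"
  "qjroossg" -> "qjrssg" -> "gssrjq" -> "gssr" -> "GSSR"
  "xwrpwi" -> "xwrpw" -> "wprwx" -> "wprw" -> "WPRW"

"QJKW"; "GSSR"; "WPRW"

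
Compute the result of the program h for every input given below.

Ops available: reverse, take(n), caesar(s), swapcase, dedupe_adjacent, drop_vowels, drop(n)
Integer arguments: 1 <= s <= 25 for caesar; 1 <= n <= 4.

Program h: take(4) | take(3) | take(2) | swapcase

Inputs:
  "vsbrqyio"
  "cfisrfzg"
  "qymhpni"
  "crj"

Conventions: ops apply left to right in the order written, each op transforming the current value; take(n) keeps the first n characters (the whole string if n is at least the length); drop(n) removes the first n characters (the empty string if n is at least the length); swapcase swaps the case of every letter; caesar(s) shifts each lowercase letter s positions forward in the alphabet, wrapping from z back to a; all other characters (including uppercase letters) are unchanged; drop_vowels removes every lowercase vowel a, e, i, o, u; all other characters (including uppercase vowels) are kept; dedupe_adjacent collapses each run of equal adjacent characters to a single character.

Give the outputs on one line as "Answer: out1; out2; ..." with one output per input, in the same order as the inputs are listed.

Execution, op by op:
  "vsbrqyio" -> "vsbr" -> "vsb" -> "vs" -> "VS"
  "cfisrfzg" -> "cfis" -> "cfi" -> "cf" -> "CF"
  "qymhpni" -> "qymh" -> "qym" -> "qy" -> "QY"
  "crj" -> "crj" -> "crj" -> "cr" -> "CR"

"VS"; "CF"; "QY"; "CR"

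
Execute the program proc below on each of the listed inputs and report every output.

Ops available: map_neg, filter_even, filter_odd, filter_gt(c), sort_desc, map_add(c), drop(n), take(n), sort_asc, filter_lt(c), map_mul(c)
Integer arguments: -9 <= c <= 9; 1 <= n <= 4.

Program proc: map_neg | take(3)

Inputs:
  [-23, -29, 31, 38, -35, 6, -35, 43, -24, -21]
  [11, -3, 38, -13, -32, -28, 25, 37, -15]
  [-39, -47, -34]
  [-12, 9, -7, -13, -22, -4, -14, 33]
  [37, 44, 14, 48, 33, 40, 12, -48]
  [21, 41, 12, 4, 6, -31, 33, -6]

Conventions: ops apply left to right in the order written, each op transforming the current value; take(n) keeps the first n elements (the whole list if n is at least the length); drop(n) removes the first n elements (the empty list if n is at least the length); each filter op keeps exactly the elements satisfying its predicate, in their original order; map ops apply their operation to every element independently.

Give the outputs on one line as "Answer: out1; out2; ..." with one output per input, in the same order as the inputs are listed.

Execution, op by op:
  [-23, -29, 31, 38, -35, 6, -35, 43, -24, -21] -> [23, 29, -31, -38, 35, -6, 35, -43, 24, 21] -> [23, 29, -31]
  [11, -3, 38, -13, -32, -28, 25, 37, -15] -> [-11, 3, -38, 13, 32, 28, -25, -37, 15] -> [-11, 3, -38]
  [-39, -47, -34] -> [39, 47, 34] -> [39, 47, 34]
  [-12, 9, -7, -13, -22, -4, -14, 33] -> [12, -9, 7, 13, 22, 4, 14, -33] -> [12, -9, 7]
  [37, 44, 14, 48, 33, 40, 12, -48] -> [-37, -44, -14, -48, -33, -40, -12, 48] -> [-37, -44, -14]
  [21, 41, 12, 4, 6, -31, 33, -6] -> [-21, -41, -12, -4, -6, 31, -33, 6] -> [-21, -41, -12]

[23, 29, -31]; [-11, 3, -38]; [39, 47, 34]; [12, -9, 7]; [-37, -44, -14]; [-21, -41, -12]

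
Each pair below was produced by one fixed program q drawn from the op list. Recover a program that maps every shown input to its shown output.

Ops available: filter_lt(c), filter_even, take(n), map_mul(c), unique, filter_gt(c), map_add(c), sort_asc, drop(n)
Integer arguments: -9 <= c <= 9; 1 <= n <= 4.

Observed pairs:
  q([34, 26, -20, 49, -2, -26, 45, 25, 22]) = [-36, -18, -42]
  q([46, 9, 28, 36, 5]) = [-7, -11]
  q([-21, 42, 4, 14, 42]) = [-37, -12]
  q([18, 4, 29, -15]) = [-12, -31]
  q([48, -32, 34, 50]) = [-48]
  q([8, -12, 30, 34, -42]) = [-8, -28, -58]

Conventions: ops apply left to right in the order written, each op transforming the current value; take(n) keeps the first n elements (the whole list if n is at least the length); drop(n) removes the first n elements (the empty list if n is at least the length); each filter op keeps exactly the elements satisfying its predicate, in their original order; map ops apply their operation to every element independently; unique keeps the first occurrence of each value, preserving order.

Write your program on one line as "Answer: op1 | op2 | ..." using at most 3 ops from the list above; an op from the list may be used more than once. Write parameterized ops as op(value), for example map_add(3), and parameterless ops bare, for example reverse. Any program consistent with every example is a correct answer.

map_add(-7) | filter_lt(7) | map_add(-9)

Check, running the answer program on each example:
  [34, 26, -20, 49, -2, -26, 45, 25, 22] -> [27, 19, -27, 42, -9, -33, 38, 18, 15] -> [-27, -9, -33] -> [-36, -18, -42]
  [46, 9, 28, 36, 5] -> [39, 2, 21, 29, -2] -> [2, -2] -> [-7, -11]
  [-21, 42, 4, 14, 42] -> [-28, 35, -3, 7, 35] -> [-28, -3] -> [-37, -12]
  [18, 4, 29, -15] -> [11, -3, 22, -22] -> [-3, -22] -> [-12, -31]
  [48, -32, 34, 50] -> [41, -39, 27, 43] -> [-39] -> [-48]
  [8, -12, 30, 34, -42] -> [1, -19, 23, 27, -49] -> [1, -19, -49] -> [-8, -28, -58]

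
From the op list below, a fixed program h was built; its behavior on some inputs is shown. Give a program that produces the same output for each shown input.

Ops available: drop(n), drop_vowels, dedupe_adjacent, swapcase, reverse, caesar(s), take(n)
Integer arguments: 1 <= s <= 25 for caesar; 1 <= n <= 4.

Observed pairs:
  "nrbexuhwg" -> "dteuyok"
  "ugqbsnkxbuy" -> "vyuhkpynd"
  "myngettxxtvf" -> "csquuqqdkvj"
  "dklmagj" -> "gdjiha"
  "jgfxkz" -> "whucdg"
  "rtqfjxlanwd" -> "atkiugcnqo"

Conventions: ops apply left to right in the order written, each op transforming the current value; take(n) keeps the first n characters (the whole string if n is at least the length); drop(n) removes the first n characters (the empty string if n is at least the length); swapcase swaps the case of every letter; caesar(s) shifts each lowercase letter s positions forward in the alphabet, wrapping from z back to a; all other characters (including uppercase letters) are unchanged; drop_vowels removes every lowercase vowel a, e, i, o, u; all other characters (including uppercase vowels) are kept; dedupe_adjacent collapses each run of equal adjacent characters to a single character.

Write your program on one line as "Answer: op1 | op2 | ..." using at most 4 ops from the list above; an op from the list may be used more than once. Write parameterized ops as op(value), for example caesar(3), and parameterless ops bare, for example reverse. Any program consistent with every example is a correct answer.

drop_vowels | caesar(4) | reverse | caesar(19)

Check, running the answer program on each example:
  "nrbexuhwg" -> "nrbxhwg" -> "rvfblak" -> "kalbfvr" -> "dteuyok"
  "ugqbsnkxbuy" -> "gqbsnkxby" -> "kufwrobfc" -> "cfborwfuk" -> "vyuhkpynd"
  "myngettxxtvf" -> "myngttxxtvf" -> "qcrkxxbbxzj" -> "jzxbbxxkrcq" -> "csquuqqdkvj"
  "dklmagj" -> "dklmgj" -> "hopqkn" -> "nkqpoh" -> "gdjiha"
  "jgfxkz" -> "jgfxkz" -> "nkjbod" -> "dobjkn" -> "whucdg"
  "rtqfjxlanwd" -> "rtqfjxlnwd" -> "vxujnbprah" -> "harpbnjuxv" -> "atkiugcnqo"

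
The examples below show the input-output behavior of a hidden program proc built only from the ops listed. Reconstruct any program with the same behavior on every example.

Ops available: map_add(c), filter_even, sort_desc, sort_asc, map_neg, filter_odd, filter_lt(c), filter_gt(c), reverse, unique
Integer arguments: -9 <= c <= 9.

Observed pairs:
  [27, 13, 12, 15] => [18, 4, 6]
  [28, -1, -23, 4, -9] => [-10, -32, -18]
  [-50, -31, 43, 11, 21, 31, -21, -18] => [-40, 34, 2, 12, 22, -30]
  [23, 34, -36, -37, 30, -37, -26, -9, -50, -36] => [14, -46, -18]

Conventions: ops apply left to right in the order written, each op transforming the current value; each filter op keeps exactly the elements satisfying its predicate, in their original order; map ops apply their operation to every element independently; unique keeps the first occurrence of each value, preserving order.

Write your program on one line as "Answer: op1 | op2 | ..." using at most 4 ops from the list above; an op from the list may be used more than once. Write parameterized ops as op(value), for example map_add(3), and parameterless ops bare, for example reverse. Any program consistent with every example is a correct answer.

map_add(-9) | unique | filter_even

Check, running the answer program on each example:
  [27, 13, 12, 15] -> [18, 4, 3, 6] -> [18, 4, 3, 6] -> [18, 4, 6]
  [28, -1, -23, 4, -9] -> [19, -10, -32, -5, -18] -> [19, -10, -32, -5, -18] -> [-10, -32, -18]
  [-50, -31, 43, 11, 21, 31, -21, -18] -> [-59, -40, 34, 2, 12, 22, -30, -27] -> [-59, -40, 34, 2, 12, 22, -30, -27] -> [-40, 34, 2, 12, 22, -30]
  [23, 34, -36, -37, 30, -37, -26, -9, -50, -36] -> [14, 25, -45, -46, 21, -46, -35, -18, -59, -45] -> [14, 25, -45, -46, 21, -35, -18, -59] -> [14, -46, -18]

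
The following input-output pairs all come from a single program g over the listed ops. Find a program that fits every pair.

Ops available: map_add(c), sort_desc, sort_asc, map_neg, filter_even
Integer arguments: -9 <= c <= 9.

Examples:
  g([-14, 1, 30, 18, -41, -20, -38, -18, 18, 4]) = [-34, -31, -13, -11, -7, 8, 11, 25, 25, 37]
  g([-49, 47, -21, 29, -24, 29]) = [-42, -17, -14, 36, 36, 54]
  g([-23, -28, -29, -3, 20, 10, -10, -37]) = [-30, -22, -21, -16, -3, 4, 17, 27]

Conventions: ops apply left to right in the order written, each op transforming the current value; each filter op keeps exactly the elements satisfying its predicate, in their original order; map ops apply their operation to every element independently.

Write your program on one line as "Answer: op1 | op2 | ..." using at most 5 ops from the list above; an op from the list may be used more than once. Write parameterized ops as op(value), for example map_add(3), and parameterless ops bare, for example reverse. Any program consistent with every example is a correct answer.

sort_asc | map_neg | map_add(-7) | map_neg

Check, running the answer program on each example:
  [-14, 1, 30, 18, -41, -20, -38, -18, 18, 4] -> [-41, -38, -20, -18, -14, 1, 4, 18, 18, 30] -> [41, 38, 20, 18, 14, -1, -4, -18, -18, -30] -> [34, 31, 13, 11, 7, -8, -11, -25, -25, -37] -> [-34, -31, -13, -11, -7, 8, 11, 25, 25, 37]
  [-49, 47, -21, 29, -24, 29] -> [-49, -24, -21, 29, 29, 47] -> [49, 24, 21, -29, -29, -47] -> [42, 17, 14, -36, -36, -54] -> [-42, -17, -14, 36, 36, 54]
  [-23, -28, -29, -3, 20, 10, -10, -37] -> [-37, -29, -28, -23, -10, -3, 10, 20] -> [37, 29, 28, 23, 10, 3, -10, -20] -> [30, 22, 21, 16, 3, -4, -17, -27] -> [-30, -22, -21, -16, -3, 4, 17, 27]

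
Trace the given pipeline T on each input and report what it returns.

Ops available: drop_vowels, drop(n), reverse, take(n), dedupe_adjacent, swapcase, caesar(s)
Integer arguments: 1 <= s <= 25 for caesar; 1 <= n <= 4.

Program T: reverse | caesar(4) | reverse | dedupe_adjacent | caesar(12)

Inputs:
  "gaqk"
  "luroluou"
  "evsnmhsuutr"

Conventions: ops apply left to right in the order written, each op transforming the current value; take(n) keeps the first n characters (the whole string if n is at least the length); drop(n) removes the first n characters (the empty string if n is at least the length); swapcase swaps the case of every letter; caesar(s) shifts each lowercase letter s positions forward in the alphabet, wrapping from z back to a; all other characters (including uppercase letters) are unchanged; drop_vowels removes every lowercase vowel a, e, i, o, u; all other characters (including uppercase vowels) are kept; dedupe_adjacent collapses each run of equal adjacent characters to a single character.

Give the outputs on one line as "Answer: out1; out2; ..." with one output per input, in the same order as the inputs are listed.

"wqga"; "bkhebkek"; "ulidcxikjh"

Execution, op by op:
  "gaqk" -> "kqag" -> "ouek" -> "keuo" -> "keuo" -> "wqga"
  "luroluou" -> "uoulorul" -> "ysypsvyp" -> "pyvspysy" -> "pyvspysy" -> "bkhebkek"
  "evsnmhsuutr" -> "rtuushmnsve" -> "vxyywlqrwzi" -> "izwrqlwyyxv" -> "izwrqlwyxv" -> "ulidcxikjh"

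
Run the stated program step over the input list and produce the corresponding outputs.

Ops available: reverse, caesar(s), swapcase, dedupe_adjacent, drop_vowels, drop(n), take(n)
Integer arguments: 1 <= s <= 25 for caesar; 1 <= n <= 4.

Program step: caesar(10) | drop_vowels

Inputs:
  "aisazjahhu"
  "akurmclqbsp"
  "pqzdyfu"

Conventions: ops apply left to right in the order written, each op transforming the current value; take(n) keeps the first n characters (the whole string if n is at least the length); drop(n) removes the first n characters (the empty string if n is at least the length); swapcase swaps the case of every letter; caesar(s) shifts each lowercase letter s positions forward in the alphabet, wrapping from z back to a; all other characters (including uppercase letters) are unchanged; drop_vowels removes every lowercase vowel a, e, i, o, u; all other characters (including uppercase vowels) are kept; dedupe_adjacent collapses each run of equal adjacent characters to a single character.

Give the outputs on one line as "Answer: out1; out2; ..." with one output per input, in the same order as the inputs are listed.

Execution, op by op:
  "aisazjahhu" -> "ksckjtkrre" -> "ksckjtkrr"
  "akurmclqbsp" -> "kuebwmvalcz" -> "kbwmvlcz"
  "pqzdyfu" -> "zajnipe" -> "zjnp"

"ksckjtkrr"; "kbwmvlcz"; "zjnp"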